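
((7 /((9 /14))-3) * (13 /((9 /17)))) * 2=31382 /81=387.43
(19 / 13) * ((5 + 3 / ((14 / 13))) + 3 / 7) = 2185 / 182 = 12.01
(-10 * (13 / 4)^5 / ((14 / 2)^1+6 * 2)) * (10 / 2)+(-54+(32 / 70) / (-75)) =-25745202773 / 25536000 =-1008.19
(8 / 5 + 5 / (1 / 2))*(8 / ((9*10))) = 232 / 225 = 1.03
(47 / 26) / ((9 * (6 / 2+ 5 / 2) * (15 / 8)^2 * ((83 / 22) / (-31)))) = -186496 / 2184975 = -0.09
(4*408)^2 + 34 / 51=7990274 / 3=2663424.67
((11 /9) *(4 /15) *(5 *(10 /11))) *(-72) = -320 /3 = -106.67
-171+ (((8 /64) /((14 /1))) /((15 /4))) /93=-6679259 /39060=-171.00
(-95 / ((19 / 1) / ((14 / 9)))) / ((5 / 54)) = -84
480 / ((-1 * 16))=-30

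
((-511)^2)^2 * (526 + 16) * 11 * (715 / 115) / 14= 4152250767293629 / 23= 180532642056244.74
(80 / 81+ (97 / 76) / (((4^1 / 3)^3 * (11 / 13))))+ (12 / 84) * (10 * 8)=395972809 / 30336768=13.05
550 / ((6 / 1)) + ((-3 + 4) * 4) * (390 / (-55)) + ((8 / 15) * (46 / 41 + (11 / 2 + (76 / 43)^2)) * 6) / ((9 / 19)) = 4846087423 / 37525455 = 129.14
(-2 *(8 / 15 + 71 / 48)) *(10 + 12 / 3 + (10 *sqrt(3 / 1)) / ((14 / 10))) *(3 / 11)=-3381 / 220 - 345 *sqrt(3) / 44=-28.95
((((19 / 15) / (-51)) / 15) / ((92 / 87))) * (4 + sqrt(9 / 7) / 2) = -551 / 87975 -551 * sqrt(7) / 1642200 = -0.01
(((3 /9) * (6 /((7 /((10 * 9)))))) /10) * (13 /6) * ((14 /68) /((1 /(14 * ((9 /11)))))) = 2457 /187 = 13.14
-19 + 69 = 50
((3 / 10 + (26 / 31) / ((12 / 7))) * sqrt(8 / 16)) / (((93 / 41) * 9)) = 15047 * sqrt(2) / 778410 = 0.03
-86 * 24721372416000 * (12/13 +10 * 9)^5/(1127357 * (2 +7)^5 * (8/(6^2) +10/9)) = -129397992632502102216704000/869357968479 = -148843166249332.89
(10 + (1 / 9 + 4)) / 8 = 127 / 72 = 1.76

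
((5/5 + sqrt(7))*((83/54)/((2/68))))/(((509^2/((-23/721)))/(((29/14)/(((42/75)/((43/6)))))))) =-1011722275*sqrt(7)/5931191076552 - 1011722275/5931191076552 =-0.00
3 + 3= 6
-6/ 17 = -0.35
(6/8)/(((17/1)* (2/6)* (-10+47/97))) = -873/62764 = -0.01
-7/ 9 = -0.78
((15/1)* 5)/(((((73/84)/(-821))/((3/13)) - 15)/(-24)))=372405600/3104329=119.96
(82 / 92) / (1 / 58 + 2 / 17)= 20213 / 3059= 6.61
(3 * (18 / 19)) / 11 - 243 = -50733 / 209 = -242.74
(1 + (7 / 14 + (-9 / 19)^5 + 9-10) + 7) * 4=74046774 / 2476099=29.90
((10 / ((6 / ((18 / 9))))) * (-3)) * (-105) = 1050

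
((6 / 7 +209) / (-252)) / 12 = -1469 / 21168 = -0.07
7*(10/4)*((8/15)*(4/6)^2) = 112/27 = 4.15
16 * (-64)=-1024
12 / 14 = 6 / 7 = 0.86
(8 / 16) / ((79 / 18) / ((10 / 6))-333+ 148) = -15 / 5471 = -0.00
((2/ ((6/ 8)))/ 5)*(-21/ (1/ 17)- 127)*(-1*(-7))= -27104/ 15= -1806.93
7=7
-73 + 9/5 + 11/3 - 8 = -1133/15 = -75.53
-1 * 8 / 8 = -1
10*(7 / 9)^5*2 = 336140 / 59049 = 5.69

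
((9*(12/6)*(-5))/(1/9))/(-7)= 810/7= 115.71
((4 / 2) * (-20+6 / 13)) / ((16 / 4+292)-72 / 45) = -635 / 4784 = -0.13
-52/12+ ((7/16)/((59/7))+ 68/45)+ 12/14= -568901/297360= -1.91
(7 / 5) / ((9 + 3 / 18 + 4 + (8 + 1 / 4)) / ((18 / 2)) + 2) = 756 / 2365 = 0.32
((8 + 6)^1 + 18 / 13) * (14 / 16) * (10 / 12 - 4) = -3325 / 78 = -42.63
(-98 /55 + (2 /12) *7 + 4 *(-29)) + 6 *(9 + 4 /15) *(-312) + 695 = -5533709 /330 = -16768.82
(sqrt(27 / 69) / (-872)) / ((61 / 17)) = -0.00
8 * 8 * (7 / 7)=64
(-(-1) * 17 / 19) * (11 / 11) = 17 / 19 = 0.89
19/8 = 2.38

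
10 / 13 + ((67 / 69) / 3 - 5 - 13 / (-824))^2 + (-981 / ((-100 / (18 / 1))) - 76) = 1163671997751949 / 9455368852800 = 123.07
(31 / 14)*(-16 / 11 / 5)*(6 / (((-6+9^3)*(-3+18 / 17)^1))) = 8432 / 3061905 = 0.00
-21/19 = -1.11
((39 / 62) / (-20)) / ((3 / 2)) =-0.02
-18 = -18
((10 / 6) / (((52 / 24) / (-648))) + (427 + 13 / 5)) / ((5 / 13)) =-179.04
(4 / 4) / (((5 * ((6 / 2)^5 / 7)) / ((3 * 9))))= 7 / 45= 0.16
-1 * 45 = -45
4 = 4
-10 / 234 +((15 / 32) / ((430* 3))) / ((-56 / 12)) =-192991 / 4507776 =-0.04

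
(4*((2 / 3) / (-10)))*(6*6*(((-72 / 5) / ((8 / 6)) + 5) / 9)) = 464 / 75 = 6.19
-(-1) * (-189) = -189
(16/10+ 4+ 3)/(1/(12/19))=516/95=5.43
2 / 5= 0.40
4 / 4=1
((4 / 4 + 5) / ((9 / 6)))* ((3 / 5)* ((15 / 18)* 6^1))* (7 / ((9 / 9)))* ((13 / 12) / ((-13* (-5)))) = 7 / 5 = 1.40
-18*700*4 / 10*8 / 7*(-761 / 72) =60880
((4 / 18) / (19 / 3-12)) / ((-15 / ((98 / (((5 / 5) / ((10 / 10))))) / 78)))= 98 / 29835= 0.00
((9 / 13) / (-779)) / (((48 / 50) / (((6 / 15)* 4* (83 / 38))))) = -0.00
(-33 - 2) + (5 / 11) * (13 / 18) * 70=-1190 / 99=-12.02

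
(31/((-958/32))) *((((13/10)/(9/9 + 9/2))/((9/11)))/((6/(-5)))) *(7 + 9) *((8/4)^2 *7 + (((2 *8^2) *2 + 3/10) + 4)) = 24786112/21555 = 1149.90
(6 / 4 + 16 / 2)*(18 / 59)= 171 / 59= 2.90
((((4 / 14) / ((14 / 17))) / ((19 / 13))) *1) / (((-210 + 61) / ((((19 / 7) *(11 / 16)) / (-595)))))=143 / 28619920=0.00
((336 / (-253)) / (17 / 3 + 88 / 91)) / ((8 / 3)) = -0.08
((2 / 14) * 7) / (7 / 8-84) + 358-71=190847 / 665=286.99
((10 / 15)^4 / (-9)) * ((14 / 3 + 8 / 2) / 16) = -26 / 2187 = -0.01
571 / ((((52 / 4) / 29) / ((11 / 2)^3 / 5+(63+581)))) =448599869 / 520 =862692.06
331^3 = 36264691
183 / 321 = 61 / 107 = 0.57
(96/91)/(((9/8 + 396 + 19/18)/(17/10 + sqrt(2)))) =6912*sqrt(2)/2608879 + 58752/13044395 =0.01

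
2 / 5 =0.40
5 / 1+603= 608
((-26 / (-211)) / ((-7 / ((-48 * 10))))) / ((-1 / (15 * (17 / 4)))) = -795600 / 1477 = -538.66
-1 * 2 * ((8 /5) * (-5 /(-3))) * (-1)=16 /3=5.33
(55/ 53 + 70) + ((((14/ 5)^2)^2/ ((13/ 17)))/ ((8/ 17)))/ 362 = 5573679242/ 77943125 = 71.51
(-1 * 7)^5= -16807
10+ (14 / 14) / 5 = 51 / 5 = 10.20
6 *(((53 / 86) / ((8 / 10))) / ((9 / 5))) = 1325 / 516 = 2.57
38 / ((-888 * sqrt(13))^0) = 38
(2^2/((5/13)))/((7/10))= 104/7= 14.86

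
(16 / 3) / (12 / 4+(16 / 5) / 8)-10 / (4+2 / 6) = -490 / 663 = -0.74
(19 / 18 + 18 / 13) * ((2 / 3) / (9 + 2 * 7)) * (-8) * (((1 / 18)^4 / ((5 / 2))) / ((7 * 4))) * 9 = -571 / 823930380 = -0.00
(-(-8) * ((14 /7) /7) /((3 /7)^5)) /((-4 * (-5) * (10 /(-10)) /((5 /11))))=-9604 /2673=-3.59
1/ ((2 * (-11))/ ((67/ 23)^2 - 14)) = 2917/ 11638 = 0.25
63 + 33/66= 127/2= 63.50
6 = 6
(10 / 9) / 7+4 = 262 / 63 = 4.16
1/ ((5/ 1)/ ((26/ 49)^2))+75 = 901051/ 12005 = 75.06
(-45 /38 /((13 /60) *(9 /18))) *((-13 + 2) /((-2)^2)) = 7425 /247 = 30.06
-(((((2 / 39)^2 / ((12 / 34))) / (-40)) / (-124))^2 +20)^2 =-6559467577085672072827750739521 / 16398668942710479326453760000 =-400.00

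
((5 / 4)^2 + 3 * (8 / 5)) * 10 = 509 / 8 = 63.62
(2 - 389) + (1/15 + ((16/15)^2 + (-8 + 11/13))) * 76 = -2454527/2925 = -839.15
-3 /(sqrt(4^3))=-3 /8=-0.38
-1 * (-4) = 4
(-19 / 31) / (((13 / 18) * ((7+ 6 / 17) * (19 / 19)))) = -5814 / 50375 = -0.12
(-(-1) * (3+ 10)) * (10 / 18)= 65 / 9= 7.22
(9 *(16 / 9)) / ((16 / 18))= 18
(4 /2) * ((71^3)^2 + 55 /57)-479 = 14603432339801 /57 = 256200567364.93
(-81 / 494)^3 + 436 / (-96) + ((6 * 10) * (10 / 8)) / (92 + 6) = -33500270585 / 8860703124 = -3.78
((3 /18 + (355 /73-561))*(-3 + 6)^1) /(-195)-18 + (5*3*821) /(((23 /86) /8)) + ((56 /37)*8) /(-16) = 1784966262785 /4845594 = 368368.93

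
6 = 6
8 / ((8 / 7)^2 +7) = 392 / 407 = 0.96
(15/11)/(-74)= -15/814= -0.02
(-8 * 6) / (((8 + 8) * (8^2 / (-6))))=0.28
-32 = -32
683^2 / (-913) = -466489 / 913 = -510.94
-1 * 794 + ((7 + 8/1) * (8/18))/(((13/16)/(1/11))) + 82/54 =-3056891/3861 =-791.74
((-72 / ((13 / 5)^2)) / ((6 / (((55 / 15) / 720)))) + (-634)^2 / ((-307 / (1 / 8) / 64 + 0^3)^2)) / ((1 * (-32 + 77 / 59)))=-9233903309899 / 1038447168876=-8.89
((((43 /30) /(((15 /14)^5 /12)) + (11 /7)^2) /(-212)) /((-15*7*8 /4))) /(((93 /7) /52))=35435558743 /27510751406250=0.00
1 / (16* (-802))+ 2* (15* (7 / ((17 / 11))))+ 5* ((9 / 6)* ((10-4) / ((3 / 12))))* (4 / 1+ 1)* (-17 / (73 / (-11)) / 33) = 3276393319 / 15924512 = 205.75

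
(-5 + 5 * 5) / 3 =20 / 3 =6.67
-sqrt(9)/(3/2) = -2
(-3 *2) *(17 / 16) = -51 / 8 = -6.38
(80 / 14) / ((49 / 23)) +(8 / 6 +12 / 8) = 11351 / 2058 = 5.52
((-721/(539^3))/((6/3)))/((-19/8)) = 412/425032223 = 0.00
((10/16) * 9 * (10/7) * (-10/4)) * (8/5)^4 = -4608/35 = -131.66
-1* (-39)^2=-1521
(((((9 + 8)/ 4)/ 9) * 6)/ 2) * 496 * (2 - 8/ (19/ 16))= -63240/ 19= -3328.42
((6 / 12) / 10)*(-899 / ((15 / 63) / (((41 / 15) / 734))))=-0.70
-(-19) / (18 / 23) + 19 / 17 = 7771 / 306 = 25.40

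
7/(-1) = -7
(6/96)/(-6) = -1/96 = -0.01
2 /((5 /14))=28 /5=5.60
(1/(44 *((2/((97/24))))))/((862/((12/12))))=97/1820544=0.00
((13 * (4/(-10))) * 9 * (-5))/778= 117/389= 0.30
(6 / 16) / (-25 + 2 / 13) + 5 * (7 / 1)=34.98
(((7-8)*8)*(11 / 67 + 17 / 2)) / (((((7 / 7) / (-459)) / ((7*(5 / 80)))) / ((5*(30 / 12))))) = 93257325 / 536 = 173987.55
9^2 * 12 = 972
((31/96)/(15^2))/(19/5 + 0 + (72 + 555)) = 31/13625280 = 0.00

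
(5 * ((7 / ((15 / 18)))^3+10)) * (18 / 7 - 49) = -979394 / 7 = -139913.43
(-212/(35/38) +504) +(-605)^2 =12820459/35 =366298.83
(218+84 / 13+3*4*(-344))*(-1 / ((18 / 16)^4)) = 207855616 / 85293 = 2436.96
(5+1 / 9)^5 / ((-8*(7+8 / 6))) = -52.32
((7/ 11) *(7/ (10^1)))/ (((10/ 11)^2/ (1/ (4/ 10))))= 539/ 400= 1.35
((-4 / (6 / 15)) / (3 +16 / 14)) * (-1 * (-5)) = -350 / 29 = -12.07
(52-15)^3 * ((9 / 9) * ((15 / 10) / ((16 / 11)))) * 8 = 1671549 / 4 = 417887.25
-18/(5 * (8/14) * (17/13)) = -819/170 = -4.82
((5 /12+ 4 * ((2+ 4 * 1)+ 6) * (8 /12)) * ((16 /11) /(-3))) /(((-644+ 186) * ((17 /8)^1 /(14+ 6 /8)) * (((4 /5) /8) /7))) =6426280 /385407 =16.67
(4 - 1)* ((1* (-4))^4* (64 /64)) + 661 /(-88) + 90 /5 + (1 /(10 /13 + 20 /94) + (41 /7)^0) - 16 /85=43775881 /56100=780.32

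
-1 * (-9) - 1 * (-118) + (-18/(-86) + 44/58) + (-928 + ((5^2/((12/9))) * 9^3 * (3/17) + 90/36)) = 136911645/84796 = 1614.60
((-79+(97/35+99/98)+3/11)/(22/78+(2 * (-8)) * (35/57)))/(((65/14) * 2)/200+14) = 21005764/37568223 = 0.56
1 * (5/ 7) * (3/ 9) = 5/ 21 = 0.24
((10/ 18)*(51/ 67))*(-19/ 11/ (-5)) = 323/ 2211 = 0.15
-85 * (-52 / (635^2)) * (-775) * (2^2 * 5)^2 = -54808000 / 16129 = -3398.10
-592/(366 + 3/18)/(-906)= 592/331747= 0.00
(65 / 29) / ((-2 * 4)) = -65 / 232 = -0.28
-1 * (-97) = 97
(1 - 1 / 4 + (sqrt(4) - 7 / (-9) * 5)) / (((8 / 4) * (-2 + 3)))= 239 / 72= 3.32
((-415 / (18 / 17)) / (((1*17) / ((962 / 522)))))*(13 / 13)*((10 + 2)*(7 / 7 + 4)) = -1996150 / 783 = -2549.36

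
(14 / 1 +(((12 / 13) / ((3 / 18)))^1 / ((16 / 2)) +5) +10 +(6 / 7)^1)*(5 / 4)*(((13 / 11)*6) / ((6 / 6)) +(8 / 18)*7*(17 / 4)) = 6988225 / 9009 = 775.69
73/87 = 0.84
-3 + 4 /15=-41 /15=-2.73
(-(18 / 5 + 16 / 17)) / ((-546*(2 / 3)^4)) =5211 / 123760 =0.04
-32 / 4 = -8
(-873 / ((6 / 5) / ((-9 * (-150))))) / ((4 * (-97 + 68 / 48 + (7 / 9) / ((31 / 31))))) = 8839125 / 3413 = 2589.84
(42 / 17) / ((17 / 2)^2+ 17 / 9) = 1512 / 45373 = 0.03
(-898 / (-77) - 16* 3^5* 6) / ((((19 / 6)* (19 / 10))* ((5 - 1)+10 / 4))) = -215442960 / 361361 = -596.20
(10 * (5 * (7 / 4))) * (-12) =-1050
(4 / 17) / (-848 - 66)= -2 / 7769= -0.00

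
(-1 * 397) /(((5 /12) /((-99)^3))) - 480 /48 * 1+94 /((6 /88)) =13867533838 /15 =924502255.87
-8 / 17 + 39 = 655 / 17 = 38.53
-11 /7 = -1.57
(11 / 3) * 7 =77 / 3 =25.67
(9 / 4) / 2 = 9 / 8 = 1.12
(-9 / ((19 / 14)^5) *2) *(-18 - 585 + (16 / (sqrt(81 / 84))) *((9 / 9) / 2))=5837541696 / 2476099 - 17210368 *sqrt(21) / 2476099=2325.70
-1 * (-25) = 25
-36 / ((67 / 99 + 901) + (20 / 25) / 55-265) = -89100 / 1575811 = -0.06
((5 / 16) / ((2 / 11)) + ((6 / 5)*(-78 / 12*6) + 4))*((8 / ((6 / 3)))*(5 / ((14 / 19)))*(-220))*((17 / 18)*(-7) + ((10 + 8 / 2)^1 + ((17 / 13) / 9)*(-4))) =173682135 / 104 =1670020.53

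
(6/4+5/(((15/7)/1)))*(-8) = -92/3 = -30.67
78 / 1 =78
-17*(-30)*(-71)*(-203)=7350630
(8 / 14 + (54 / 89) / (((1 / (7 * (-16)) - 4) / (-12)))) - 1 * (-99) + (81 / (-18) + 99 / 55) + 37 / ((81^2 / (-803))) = 1728092815051 / 18352888470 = 94.16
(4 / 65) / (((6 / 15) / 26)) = 4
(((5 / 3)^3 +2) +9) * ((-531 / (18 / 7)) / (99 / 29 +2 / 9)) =-2527147 / 2847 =-887.65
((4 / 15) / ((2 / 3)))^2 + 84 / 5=424 / 25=16.96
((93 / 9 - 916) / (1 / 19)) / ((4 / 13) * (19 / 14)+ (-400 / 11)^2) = -568420853 / 43693794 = -13.01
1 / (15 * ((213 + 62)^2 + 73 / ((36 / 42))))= 2 / 2271305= 0.00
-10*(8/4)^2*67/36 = -670/9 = -74.44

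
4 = 4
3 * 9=27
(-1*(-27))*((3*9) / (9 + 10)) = 729 / 19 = 38.37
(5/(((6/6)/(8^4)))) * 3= 61440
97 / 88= 1.10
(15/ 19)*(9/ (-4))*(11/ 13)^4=-1976535/ 2170636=-0.91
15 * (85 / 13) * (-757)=-965175 / 13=-74244.23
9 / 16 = 0.56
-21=-21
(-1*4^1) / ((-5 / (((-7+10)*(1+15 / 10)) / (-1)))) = -6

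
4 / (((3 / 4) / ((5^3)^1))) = 2000 / 3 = 666.67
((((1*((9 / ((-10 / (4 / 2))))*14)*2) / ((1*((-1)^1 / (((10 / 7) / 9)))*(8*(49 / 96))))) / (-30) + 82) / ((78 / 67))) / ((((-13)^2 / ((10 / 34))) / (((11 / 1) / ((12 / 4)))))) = 7397269 / 16470909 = 0.45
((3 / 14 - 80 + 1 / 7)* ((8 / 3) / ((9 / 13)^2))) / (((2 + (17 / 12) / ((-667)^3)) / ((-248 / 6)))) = 22187620918400704 / 2422830608919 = 9157.73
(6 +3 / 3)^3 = 343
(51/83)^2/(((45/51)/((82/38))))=604299/654455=0.92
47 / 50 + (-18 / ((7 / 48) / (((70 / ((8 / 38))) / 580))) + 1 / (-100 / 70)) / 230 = 73 / 116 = 0.63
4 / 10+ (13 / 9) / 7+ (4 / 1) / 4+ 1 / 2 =1327 / 630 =2.11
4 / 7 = 0.57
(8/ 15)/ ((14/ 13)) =52/ 105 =0.50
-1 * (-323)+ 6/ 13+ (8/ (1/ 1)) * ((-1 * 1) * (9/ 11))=45319/ 143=316.92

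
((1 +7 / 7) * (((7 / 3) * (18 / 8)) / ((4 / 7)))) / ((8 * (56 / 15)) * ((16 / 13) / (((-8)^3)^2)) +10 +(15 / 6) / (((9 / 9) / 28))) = 917280 / 3993607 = 0.23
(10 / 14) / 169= 5 / 1183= 0.00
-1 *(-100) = 100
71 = 71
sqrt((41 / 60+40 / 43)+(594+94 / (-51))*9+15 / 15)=sqrt(2564303748915) / 21930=73.02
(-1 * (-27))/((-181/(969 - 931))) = -1026/181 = -5.67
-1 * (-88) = 88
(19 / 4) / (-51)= -19 / 204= -0.09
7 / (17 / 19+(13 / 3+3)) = 57 / 67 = 0.85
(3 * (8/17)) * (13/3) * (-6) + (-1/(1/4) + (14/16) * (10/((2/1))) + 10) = -26.33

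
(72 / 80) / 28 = 9 / 280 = 0.03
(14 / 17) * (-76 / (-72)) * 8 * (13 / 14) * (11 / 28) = 2717 / 1071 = 2.54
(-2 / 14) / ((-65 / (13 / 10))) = 1 / 350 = 0.00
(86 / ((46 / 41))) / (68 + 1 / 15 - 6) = 26445 / 21413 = 1.23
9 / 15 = 3 / 5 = 0.60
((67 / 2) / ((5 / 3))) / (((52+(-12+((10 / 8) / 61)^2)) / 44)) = 263268192 / 11907325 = 22.11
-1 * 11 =-11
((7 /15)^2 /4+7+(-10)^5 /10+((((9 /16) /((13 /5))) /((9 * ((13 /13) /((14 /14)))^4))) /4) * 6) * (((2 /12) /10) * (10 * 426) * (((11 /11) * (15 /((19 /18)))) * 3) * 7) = -211728714.56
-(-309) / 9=103 / 3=34.33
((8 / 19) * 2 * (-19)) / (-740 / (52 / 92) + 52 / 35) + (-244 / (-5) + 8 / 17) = 155786207 / 3161065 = 49.28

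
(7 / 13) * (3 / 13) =21 / 169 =0.12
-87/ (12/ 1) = -29/ 4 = -7.25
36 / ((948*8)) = 3 / 632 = 0.00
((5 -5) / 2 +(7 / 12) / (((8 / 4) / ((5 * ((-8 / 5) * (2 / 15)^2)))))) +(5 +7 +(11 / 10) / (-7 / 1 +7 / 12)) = 55694 / 4725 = 11.79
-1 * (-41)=41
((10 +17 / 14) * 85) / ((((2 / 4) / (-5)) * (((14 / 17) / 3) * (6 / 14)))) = -81023.21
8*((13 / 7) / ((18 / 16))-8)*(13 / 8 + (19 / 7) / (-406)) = -7358800 / 89523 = -82.20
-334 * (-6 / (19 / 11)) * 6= 132264 / 19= 6961.26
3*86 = 258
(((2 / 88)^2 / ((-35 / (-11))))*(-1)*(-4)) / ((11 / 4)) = 1 / 4235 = 0.00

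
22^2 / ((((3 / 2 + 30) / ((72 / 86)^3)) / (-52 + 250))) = 993586176 / 556549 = 1785.26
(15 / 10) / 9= 1 / 6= 0.17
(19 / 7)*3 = 57 / 7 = 8.14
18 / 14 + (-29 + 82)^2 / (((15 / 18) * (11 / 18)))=2124099 / 385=5517.14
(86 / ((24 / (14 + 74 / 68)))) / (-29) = -1.86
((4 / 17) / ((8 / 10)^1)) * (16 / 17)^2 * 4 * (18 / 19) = 0.99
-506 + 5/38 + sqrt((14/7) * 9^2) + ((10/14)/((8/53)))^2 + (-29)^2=9 * sqrt(2) + 21302755/59584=370.25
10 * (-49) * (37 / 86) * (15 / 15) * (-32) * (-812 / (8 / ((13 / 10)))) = -38276056 / 43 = -890140.84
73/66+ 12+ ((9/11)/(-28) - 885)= -805657/924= -871.92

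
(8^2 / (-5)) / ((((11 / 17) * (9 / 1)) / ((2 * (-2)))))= 4352 / 495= 8.79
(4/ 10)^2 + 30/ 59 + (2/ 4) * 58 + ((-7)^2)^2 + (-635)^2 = 598342111/ 1475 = 405655.67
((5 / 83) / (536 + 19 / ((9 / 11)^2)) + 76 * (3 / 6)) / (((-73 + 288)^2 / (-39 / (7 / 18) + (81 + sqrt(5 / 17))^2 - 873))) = 4671610686 * sqrt(85) / 596338231925 + 19175894893219 / 4174367623475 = 4.67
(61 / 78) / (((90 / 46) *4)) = 1403 / 14040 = 0.10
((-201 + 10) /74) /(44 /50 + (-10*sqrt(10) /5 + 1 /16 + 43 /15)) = 523836600 /1358120483 + 275040000*sqrt(10) /1358120483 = 1.03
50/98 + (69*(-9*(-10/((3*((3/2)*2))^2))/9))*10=113375/1323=85.70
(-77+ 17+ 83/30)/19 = -1717/570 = -3.01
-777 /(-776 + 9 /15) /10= 777 /7754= 0.10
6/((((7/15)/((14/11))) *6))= 30/11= 2.73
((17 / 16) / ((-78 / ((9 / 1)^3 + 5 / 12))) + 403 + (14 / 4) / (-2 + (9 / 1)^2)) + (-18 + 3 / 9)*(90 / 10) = 276974513 / 1183104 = 234.11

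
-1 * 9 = -9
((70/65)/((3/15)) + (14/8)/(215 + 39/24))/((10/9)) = 546714/112645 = 4.85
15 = 15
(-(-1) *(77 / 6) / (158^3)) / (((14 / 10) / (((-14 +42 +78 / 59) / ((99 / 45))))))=21625 / 698143224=0.00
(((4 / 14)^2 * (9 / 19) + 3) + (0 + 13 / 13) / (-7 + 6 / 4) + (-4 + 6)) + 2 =70221 / 10241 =6.86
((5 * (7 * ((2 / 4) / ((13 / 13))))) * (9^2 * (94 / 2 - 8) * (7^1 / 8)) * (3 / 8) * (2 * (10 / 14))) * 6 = 155482.03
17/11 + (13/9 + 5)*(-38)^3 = -35008183/99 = -353618.01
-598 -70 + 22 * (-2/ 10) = -3362/ 5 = -672.40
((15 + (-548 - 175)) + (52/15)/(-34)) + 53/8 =-1431013/2040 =-701.48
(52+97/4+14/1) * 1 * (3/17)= 15.93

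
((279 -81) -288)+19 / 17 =-88.88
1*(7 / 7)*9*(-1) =-9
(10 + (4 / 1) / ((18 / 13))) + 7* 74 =4778 / 9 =530.89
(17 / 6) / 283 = 17 / 1698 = 0.01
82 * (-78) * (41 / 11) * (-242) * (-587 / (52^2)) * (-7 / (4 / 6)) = 683815671 / 52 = 13150301.37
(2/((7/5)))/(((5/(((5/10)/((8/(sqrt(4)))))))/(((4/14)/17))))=1/1666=0.00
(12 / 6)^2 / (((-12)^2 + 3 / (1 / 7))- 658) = -4 / 493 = -0.01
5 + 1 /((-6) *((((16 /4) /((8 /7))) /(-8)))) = 113 /21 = 5.38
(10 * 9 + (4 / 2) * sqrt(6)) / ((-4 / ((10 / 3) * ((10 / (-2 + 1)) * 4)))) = 200 * sqrt(6) / 3 + 3000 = 3163.30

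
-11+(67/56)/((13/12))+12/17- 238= -764805/3094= -247.19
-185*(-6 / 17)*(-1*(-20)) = 22200 / 17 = 1305.88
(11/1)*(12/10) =13.20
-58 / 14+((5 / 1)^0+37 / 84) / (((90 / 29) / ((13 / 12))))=-330223 / 90720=-3.64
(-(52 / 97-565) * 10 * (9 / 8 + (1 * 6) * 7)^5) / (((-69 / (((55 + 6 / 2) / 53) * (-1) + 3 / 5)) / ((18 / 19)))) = 4572651565428834375 / 800186368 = 5714483210.78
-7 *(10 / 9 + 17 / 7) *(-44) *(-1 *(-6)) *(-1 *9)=-58872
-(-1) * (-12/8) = -3/2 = -1.50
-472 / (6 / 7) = -1652 / 3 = -550.67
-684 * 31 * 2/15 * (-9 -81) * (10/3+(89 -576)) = -123068016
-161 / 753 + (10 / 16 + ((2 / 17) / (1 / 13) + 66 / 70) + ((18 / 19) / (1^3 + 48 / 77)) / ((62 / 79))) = 191430342707 / 52778523000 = 3.63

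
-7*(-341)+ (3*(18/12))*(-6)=2360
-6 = -6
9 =9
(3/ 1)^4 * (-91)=-7371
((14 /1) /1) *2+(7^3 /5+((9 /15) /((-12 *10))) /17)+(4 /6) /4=96.77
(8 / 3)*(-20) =-160 / 3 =-53.33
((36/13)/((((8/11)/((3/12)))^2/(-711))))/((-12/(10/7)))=1290465/46592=27.70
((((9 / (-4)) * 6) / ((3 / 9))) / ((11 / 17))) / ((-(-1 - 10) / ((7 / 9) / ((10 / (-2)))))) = 1071 / 1210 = 0.89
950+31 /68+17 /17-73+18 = 60959 /68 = 896.46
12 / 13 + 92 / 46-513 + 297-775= -12845 / 13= -988.08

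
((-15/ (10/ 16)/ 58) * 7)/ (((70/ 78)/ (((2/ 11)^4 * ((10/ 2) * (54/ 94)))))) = -202176/ 19955683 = -0.01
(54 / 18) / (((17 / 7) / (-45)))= -945 / 17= -55.59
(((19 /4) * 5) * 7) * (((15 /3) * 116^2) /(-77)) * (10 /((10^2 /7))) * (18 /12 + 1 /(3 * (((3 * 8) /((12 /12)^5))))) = -60959885 /396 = -153939.10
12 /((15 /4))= 16 /5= 3.20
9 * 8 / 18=4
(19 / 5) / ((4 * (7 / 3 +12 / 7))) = 399 / 1700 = 0.23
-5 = -5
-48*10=-480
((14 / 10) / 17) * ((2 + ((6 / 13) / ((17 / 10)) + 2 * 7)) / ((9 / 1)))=25172 / 169065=0.15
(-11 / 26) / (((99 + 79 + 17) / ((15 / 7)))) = -11 / 2366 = -0.00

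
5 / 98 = 0.05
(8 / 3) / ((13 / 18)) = 3.69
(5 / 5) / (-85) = -1 / 85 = -0.01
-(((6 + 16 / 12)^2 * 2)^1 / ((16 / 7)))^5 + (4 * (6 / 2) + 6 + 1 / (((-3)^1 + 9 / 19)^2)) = -3487442087685743 / 15116544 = -230703663.99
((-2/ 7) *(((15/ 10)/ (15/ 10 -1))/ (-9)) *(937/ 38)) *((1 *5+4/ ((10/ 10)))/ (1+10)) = 2811/ 1463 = 1.92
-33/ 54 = -11/ 18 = -0.61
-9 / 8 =-1.12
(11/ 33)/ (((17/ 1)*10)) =1/ 510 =0.00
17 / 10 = 1.70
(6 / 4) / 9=1 / 6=0.17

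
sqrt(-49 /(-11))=7*sqrt(11) /11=2.11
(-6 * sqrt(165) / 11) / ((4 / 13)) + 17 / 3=-17.10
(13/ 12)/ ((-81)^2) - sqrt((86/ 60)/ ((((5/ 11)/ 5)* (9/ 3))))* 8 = 13/ 78732 - 4* sqrt(4730)/ 15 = -18.34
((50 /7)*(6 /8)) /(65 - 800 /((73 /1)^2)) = 26645 /322546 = 0.08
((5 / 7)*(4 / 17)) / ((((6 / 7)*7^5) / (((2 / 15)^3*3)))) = 16 / 192860325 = 0.00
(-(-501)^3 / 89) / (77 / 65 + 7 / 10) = 3269539026 / 4361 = 749722.32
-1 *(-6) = 6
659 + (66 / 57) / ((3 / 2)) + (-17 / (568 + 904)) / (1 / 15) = 55342969 / 83904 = 659.60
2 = 2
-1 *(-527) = 527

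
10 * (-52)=-520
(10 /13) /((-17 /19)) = -190 /221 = -0.86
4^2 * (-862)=-13792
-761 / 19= -40.05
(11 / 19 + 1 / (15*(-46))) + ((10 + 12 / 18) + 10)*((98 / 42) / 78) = 1834097 / 1533870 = 1.20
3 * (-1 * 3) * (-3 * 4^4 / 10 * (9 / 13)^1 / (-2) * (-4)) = 62208 / 65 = 957.05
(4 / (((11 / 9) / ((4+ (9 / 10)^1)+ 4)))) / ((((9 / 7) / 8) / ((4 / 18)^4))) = 159488 / 360855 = 0.44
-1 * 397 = -397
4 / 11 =0.36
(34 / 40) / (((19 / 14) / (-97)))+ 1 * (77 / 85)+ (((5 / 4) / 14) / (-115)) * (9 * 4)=-3113664 / 52003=-59.87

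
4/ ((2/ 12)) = 24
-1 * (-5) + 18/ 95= 493/ 95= 5.19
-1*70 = -70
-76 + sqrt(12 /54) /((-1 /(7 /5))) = -76-7 * sqrt(2) /15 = -76.66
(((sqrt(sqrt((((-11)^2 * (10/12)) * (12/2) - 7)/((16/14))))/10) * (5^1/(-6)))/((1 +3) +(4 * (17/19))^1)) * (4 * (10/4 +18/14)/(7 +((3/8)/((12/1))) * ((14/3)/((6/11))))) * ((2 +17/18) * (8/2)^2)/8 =-53371 * sqrt(2) * 2093^(1/4)/791154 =-0.65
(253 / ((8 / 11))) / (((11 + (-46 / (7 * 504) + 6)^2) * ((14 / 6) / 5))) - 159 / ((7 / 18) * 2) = -192350173797 / 1020343639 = -188.52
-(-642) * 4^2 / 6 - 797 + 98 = 1013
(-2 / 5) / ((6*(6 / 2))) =-1 / 45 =-0.02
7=7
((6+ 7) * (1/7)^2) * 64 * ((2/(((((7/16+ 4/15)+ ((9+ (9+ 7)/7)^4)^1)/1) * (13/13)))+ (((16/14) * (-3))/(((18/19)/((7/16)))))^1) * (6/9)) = -73884199671776/4122655517169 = -17.92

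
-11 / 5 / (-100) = 11 / 500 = 0.02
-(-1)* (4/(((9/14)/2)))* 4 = 49.78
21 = 21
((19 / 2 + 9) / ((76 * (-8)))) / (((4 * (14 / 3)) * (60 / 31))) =-1147 / 1361920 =-0.00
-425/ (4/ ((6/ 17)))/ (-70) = 15/ 28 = 0.54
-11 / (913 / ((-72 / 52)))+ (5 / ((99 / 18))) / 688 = 73507 / 4082936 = 0.02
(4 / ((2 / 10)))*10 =200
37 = 37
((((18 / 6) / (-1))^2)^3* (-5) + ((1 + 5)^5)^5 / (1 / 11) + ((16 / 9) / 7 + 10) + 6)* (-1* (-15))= 98510948023706414124785 / 21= 4690997524938400672608.81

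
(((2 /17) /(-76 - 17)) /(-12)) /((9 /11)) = 11 /85374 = 0.00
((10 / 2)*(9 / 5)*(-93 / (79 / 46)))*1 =-38502 / 79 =-487.37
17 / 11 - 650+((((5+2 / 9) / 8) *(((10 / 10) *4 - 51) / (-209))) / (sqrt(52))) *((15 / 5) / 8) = -7133 / 11+2209 *sqrt(13) / 1043328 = -648.45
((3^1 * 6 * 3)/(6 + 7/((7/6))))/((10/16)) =36/5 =7.20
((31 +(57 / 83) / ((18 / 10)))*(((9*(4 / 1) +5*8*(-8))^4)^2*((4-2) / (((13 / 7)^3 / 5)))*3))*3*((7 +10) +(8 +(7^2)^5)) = 961204821509901433912649023149834240 / 182351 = 5271179327285846712727920000000.00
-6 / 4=-3 / 2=-1.50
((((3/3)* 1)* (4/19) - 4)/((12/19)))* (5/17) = -30/17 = -1.76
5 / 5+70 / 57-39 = -2096 / 57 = -36.77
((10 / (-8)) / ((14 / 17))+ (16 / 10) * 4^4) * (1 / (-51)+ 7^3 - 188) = 112891844 / 1785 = 63244.73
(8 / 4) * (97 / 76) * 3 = 291 / 38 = 7.66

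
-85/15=-17/3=-5.67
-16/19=-0.84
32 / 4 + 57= 65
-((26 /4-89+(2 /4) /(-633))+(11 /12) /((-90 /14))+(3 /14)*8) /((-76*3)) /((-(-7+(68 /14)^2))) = 451832003 /21120374160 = 0.02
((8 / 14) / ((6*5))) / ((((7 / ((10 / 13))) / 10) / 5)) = 200 / 1911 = 0.10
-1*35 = -35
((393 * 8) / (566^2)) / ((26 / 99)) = 38907 / 1041157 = 0.04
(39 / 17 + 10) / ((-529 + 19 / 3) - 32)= -627 / 28288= -0.02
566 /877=0.65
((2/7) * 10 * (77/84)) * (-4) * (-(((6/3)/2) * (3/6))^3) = 55/42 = 1.31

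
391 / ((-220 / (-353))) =138023 / 220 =627.38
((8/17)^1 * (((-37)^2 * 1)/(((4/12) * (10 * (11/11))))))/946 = 8214/40205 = 0.20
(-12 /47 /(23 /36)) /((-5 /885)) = 76464 /1081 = 70.73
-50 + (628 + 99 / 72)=4635 / 8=579.38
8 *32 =256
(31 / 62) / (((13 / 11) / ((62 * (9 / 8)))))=3069 / 104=29.51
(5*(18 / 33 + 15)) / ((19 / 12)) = 540 / 11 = 49.09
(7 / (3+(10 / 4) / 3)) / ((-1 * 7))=-0.26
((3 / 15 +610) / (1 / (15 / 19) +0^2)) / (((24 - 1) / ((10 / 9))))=10170 / 437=23.27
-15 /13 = -1.15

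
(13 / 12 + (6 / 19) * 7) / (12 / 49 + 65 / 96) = 294392 / 82403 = 3.57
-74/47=-1.57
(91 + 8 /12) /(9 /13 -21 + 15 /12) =-4.81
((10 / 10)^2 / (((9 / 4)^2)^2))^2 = 65536 / 43046721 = 0.00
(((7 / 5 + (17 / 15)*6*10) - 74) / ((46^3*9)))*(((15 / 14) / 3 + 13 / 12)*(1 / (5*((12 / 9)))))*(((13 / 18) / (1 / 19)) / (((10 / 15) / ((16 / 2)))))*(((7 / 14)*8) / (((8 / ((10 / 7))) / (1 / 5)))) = -29887 / 1119787200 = -0.00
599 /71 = 8.44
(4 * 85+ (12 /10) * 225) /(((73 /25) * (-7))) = -15250 /511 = -29.84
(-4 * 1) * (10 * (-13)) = 520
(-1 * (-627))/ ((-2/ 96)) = -30096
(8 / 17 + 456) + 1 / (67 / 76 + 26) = 15854972 / 34731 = 456.51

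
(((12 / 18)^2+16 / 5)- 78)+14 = -2716 / 45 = -60.36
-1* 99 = -99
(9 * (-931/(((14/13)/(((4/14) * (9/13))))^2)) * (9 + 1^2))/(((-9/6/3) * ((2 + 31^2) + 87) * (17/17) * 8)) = 4617/6860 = 0.67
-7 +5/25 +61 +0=271/5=54.20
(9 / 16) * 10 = 45 / 8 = 5.62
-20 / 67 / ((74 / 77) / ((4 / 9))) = -3080 / 22311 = -0.14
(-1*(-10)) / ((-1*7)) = -10 / 7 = -1.43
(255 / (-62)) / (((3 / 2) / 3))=-255 / 31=-8.23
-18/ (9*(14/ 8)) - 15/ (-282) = -717/ 658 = -1.09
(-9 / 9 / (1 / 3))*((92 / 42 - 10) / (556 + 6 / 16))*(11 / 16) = 902 / 31157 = 0.03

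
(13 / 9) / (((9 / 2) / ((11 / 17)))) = 286 / 1377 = 0.21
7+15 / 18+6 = 83 / 6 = 13.83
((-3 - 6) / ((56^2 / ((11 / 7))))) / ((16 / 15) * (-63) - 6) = 165 / 2678144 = 0.00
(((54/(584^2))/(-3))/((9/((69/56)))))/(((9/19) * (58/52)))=-5681/415406208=-0.00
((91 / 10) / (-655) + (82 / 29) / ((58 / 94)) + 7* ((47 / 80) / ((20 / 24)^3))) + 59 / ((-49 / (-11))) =84079903216 / 3373986875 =24.92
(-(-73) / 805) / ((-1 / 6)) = -438 / 805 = -0.54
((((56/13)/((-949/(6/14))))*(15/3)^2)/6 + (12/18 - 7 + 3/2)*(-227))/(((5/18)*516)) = 81213871/10609820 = 7.65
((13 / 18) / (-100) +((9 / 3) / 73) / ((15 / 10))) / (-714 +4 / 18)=-241 / 8526400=-0.00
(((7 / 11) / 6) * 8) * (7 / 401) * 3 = 0.04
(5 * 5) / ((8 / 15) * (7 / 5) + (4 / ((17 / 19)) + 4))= 31875 / 11752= 2.71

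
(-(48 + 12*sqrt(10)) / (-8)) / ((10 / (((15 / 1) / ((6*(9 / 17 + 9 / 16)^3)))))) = 2515456*sqrt(10) / 8732691 + 10061824 / 8732691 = 2.06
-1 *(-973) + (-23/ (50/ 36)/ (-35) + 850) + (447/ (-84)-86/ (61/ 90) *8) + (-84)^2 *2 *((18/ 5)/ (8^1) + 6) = 19604737791/ 213500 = 91825.47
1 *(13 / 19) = 13 / 19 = 0.68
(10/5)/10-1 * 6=-29/5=-5.80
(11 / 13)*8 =88 / 13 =6.77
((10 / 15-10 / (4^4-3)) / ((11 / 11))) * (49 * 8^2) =1492736 / 759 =1966.71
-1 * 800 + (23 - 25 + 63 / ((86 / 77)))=-64121 / 86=-745.59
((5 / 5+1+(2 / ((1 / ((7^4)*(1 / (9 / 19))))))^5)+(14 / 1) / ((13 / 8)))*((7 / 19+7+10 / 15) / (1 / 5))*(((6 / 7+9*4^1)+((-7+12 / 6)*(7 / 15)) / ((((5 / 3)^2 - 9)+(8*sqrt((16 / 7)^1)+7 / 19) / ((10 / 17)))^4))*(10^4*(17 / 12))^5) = 9250676790508549975006715544344272065925655556278158980311519357055720090886718750000000000000 / 102255553862207102697033582816469773539207517184203 - 2257661154231295409042298631063142267423976797774324114082500000000000000000000000*sqrt(7) / 117183165804551505303076601903099969332576431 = 90466201871768141873017830000000000000000000.00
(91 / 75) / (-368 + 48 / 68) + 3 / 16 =49291 / 267600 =0.18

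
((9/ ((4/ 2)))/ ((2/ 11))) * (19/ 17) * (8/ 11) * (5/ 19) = 90/ 17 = 5.29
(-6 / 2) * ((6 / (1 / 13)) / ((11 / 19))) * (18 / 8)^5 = -131265927 / 5632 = -23307.16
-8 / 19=-0.42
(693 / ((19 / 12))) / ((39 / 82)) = 227304 / 247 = 920.26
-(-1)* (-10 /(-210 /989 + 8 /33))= -163185 /491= -332.35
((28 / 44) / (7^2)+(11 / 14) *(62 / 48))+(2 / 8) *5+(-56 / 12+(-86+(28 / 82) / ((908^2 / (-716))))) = -230062040503 / 2602832848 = -88.39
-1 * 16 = -16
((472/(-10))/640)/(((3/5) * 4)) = -59/1920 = -0.03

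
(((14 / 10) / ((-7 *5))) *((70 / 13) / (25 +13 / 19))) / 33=-133 / 523380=-0.00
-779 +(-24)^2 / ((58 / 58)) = -203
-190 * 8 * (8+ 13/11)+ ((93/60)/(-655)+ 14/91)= -26144172233/1873300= -13956.21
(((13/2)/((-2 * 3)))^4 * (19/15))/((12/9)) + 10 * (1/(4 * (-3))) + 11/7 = 5941333/2903040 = 2.05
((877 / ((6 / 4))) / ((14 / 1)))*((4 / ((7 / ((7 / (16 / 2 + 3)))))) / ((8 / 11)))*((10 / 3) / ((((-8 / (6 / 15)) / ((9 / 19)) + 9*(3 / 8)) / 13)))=-456040 / 19579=-23.29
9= 9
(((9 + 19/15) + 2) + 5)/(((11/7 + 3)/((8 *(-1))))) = -1813/60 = -30.22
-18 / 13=-1.38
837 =837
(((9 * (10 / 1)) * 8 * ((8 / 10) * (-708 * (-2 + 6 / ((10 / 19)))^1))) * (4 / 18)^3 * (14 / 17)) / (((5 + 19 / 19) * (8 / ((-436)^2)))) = -944628084736 / 6885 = -137200883.77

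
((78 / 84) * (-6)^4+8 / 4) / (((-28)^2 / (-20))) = -21095 / 686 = -30.75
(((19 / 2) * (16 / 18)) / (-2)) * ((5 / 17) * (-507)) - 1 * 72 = 28438 / 51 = 557.61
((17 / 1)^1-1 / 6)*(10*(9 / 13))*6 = 9090 / 13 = 699.23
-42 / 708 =-7 / 118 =-0.06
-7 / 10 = -0.70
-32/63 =-0.51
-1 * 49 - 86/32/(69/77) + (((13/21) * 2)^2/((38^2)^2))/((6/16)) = -3299269777943/63448603344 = -52.00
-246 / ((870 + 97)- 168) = -0.31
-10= -10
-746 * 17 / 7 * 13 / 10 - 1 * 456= -98393 / 35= -2811.23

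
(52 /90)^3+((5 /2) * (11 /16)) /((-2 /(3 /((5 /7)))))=-19925011 /5832000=-3.42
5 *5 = 25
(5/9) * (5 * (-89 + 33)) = -1400/9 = -155.56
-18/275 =-0.07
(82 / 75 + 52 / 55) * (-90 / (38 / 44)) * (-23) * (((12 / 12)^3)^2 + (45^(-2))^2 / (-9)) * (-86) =-491139453702016 / 1168678125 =-420252.11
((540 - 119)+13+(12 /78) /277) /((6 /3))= 781418 /3601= 217.00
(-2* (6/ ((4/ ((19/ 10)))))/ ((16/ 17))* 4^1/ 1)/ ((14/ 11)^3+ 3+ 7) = -1289739/ 642160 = -2.01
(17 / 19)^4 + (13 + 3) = 2168657 / 130321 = 16.64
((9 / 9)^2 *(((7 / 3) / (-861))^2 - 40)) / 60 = -5446439 / 8169660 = -0.67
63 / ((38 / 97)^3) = 57498399 / 54872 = 1047.86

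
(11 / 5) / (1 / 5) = 11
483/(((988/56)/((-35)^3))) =-289920750/247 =-1173768.22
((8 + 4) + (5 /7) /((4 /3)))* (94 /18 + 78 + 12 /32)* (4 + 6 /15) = 2582151 /560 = 4610.98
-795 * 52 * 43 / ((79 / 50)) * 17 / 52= -29057250 / 79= -367813.29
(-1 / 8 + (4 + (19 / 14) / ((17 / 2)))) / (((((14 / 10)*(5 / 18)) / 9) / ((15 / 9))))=518535 / 3332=155.62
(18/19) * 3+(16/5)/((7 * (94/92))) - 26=-709816/31255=-22.71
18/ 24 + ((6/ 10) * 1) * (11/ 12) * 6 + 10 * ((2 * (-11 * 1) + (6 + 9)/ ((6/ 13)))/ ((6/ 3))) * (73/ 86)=10452/ 215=48.61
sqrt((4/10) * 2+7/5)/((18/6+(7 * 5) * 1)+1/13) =13 * sqrt(55)/2475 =0.04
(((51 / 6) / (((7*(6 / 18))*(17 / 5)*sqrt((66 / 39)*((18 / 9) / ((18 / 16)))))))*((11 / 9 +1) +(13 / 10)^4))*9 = 4113441*sqrt(286) / 2464000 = 28.23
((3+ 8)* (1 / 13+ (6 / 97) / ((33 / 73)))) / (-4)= -2965 / 5044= -0.59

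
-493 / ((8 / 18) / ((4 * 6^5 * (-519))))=17906596128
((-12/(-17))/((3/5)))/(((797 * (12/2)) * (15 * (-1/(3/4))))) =-1/81294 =-0.00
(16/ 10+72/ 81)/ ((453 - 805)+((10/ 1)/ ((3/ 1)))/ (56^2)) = -175616/ 24837045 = -0.01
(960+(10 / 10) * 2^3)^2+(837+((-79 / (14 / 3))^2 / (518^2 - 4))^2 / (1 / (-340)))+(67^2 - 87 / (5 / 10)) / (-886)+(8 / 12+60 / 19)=363883448788724734031957 / 387993374968442880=937859.95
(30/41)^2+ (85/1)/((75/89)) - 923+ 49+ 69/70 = -272386831/353010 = -771.61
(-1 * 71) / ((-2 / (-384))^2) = -2617344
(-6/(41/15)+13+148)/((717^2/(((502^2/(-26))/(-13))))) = 820399022/3562122681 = 0.23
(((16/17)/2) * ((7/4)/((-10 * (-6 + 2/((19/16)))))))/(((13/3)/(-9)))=-3591/90610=-0.04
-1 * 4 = -4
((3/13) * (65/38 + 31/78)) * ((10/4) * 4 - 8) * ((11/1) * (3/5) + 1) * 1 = 6248/845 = 7.39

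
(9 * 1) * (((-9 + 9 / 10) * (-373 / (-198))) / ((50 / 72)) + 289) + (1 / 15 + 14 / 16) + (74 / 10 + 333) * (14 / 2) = 157970467 / 33000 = 4786.98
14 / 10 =7 / 5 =1.40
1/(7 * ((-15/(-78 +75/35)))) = 177/245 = 0.72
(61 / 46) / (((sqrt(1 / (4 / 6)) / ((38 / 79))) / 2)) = 2318* sqrt(6) / 5451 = 1.04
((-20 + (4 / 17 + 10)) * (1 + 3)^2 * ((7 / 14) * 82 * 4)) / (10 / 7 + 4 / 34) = -381136 / 23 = -16571.13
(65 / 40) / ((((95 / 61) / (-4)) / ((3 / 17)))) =-2379 / 3230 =-0.74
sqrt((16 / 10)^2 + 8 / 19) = 2*sqrt(6726) / 95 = 1.73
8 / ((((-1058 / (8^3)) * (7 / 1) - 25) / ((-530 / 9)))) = 1085440 / 90927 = 11.94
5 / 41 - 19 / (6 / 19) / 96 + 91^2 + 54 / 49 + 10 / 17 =162928213103 / 19672128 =8282.19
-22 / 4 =-11 / 2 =-5.50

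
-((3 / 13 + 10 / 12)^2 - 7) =35699 / 6084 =5.87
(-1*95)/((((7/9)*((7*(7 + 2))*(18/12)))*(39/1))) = -190/5733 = -0.03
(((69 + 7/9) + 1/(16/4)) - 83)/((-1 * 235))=467/8460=0.06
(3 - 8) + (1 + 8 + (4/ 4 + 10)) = 15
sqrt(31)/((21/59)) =59* sqrt(31)/21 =15.64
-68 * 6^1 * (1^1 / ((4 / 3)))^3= -1377 / 8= -172.12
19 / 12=1.58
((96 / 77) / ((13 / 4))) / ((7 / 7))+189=189573 / 1001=189.38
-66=-66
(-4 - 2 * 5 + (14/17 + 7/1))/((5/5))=-105/17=-6.18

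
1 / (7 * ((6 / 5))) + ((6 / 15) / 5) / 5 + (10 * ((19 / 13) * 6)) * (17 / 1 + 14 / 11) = 1203086387 / 750750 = 1602.51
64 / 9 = 7.11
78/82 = 39/41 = 0.95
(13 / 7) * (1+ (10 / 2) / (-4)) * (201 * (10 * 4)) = -26130 / 7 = -3732.86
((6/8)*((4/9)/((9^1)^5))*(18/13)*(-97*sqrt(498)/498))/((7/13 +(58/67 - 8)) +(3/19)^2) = 2346139*sqrt(498)/10126123935102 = 0.00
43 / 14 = 3.07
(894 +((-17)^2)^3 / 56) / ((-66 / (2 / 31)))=-24187633 / 57288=-422.21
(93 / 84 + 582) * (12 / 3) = 16327 / 7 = 2332.43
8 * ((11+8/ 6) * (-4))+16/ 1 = -1136/ 3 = -378.67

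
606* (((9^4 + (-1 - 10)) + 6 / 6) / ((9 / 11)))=14556322 / 3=4852107.33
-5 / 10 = -0.50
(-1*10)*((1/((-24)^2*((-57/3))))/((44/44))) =5/5472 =0.00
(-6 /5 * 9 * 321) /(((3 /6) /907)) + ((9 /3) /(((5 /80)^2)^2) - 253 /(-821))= -25008345091 /4105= -6092166.89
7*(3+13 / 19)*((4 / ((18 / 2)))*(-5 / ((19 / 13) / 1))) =-127400 / 3249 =-39.21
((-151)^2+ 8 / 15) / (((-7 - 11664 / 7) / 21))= -286.16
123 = 123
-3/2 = -1.50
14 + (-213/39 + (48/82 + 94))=54965/533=103.12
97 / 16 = 6.06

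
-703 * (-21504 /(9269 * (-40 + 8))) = -472416 /9269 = -50.97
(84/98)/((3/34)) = 68/7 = 9.71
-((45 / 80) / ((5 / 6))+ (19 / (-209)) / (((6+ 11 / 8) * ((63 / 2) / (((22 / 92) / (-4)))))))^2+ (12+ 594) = 7081197844432031 / 11693937729600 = 605.54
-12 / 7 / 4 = -3 / 7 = -0.43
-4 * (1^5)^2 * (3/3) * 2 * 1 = -8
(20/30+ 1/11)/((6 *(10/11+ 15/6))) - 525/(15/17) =-594.96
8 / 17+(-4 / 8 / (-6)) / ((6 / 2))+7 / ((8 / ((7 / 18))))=2053 / 2448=0.84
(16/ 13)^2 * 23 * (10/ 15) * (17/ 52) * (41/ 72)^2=1314542/ 533871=2.46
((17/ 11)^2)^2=5.70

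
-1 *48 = -48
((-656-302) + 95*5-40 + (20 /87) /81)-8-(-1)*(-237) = -768.00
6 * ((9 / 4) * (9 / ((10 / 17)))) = 4131 / 20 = 206.55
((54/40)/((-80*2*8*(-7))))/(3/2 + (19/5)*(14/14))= 27/949760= 0.00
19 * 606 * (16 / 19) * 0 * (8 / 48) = 0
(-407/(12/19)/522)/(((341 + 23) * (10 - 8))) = -7733/4560192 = -0.00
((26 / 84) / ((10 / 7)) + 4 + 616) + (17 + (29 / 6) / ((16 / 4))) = 25537 / 40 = 638.42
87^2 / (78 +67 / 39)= 295191 / 3109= 94.95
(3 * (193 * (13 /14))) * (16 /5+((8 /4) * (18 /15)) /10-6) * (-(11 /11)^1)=240864 /175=1376.37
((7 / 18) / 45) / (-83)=-7 / 67230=-0.00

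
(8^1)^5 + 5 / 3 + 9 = 98336 / 3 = 32778.67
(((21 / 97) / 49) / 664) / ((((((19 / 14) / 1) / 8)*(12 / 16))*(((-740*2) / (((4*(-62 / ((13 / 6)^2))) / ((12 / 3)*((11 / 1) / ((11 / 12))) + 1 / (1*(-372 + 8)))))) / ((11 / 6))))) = 458304 / 6427413964595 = 0.00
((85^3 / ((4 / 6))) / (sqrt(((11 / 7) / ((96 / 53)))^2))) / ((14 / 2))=151687.82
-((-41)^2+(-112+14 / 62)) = -48646 / 31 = -1569.23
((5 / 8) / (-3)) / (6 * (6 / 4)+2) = -5 / 264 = -0.02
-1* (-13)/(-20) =-13/20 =-0.65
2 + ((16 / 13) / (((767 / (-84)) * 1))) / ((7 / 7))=18598 / 9971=1.87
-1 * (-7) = 7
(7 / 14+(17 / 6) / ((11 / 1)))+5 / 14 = 515 / 462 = 1.11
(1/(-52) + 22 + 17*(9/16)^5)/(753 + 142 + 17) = 104226807/4143972352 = 0.03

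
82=82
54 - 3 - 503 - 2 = -454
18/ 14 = 9/ 7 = 1.29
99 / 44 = 9 / 4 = 2.25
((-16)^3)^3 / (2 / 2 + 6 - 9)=34359738368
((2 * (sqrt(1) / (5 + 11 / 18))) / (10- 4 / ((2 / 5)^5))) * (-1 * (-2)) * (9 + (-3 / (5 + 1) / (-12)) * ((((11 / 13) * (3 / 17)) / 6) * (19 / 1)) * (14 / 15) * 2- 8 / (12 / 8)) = -2357168 / 339837225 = -0.01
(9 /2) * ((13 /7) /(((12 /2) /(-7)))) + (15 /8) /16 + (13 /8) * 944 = 1524.37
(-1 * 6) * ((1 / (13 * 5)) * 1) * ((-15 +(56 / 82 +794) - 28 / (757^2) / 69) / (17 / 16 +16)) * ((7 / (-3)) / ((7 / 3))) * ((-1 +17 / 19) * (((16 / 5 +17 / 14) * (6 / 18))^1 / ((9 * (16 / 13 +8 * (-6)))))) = 130190697902737 / 83879118706116825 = 0.00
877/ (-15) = -877/ 15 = -58.47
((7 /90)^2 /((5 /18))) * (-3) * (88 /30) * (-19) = 20482 /5625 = 3.64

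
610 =610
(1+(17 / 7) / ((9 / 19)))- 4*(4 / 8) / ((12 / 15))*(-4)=1016 / 63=16.13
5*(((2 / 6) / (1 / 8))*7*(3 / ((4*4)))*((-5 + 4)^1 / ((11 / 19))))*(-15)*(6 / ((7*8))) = 4275 / 88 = 48.58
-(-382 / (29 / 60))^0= -1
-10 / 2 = -5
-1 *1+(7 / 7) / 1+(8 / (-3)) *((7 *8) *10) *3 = -4480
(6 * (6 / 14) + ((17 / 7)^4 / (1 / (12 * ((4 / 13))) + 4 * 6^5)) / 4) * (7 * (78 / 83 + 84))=12998529322020 / 8500871869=1529.08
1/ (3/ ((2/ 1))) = 2/ 3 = 0.67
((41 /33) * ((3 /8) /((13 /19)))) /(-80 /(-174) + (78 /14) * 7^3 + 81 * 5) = 67773 /230552608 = 0.00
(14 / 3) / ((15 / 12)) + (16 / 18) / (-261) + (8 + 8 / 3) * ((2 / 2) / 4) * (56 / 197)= 10384096 / 2313765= 4.49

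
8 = 8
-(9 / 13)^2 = -81 / 169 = -0.48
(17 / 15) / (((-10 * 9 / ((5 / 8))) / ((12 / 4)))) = -17 / 720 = -0.02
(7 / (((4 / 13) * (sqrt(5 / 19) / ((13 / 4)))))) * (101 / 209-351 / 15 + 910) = 548321683 * sqrt(95) / 41800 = 127855.95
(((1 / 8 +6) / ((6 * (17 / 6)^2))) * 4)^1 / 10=147 / 2890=0.05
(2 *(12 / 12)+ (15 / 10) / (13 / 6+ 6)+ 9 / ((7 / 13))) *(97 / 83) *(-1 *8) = -176.68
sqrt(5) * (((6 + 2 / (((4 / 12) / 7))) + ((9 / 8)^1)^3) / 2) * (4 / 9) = 8435 * sqrt(5) / 768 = 24.56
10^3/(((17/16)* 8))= 2000/17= 117.65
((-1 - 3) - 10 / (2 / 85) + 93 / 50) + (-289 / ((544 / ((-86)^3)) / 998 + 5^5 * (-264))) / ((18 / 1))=-6291331916981860817 / 14728969901265300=-427.14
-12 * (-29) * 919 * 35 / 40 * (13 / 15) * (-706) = -856110073 / 5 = -171222014.60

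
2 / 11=0.18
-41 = -41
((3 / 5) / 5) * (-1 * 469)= -1407 / 25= -56.28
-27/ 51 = -9/ 17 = -0.53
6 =6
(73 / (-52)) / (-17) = 73 / 884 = 0.08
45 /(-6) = -15 /2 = -7.50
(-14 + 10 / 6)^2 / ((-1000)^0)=1369 / 9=152.11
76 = 76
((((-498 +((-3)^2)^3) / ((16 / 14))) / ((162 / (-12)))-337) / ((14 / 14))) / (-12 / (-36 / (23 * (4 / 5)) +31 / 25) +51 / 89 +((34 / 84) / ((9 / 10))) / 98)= -119523553653 / 5883330622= -20.32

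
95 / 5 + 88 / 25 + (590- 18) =14863 / 25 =594.52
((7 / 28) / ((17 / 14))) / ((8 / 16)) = 7 / 17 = 0.41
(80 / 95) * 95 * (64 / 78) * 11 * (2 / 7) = 56320 / 273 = 206.30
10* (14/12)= 35/3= 11.67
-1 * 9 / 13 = -9 / 13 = -0.69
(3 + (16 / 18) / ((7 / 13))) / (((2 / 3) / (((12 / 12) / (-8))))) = -0.87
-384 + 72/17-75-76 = -9023/17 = -530.76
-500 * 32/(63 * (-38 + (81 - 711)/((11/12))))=88000/251307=0.35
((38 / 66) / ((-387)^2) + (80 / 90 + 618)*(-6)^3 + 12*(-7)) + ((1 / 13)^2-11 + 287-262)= -111716249168162 / 835261713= -133749.99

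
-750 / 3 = -250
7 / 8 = 0.88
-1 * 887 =-887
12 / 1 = 12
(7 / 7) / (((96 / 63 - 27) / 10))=-42 / 107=-0.39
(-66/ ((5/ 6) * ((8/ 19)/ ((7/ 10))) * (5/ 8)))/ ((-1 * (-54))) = -1463/ 375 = -3.90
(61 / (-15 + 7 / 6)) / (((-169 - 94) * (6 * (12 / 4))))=0.00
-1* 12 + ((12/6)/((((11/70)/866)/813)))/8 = 12320883/11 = 1120080.27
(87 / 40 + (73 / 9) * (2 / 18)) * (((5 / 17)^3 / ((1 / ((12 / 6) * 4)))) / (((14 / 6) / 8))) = 1993400 / 928557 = 2.15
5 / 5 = 1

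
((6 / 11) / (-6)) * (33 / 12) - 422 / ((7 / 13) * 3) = -21965 / 84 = -261.49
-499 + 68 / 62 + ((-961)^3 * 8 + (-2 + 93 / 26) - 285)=-5722624364837 / 806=-7100030229.33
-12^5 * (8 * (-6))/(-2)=-5971968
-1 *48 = -48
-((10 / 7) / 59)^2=-100 / 170569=-0.00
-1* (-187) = 187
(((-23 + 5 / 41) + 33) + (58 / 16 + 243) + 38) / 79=96677 / 25912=3.73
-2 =-2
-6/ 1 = -6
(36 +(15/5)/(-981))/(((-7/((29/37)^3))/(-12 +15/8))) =7751238813/309185912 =25.07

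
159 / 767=0.21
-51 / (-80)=0.64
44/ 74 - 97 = -3567/ 37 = -96.41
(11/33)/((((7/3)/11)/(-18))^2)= 117612/49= 2400.24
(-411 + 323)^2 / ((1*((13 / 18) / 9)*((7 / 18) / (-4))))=-90326016 / 91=-992593.58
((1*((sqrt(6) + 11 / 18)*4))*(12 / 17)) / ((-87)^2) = 88 / 386019 + 16*sqrt(6) / 42891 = 0.00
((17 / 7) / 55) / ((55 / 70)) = 34 / 605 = 0.06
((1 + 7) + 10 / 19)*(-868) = -7400.84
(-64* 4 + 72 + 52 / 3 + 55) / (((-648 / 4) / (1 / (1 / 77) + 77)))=25795 / 243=106.15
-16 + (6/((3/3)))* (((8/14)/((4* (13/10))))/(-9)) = -4388/273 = -16.07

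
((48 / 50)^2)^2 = 331776 / 390625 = 0.85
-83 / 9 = -9.22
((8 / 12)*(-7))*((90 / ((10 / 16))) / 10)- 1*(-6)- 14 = -376 / 5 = -75.20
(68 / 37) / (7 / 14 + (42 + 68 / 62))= 0.04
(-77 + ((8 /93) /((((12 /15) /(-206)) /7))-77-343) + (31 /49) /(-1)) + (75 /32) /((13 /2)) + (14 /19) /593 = -652.32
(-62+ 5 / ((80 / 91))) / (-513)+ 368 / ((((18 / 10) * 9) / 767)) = 429031823 / 24624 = 17423.32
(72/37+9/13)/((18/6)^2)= 141/481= 0.29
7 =7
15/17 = 0.88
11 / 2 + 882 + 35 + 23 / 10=4624 / 5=924.80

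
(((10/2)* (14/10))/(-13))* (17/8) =-119/104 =-1.14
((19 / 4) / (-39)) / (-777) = 19 / 121212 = 0.00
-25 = -25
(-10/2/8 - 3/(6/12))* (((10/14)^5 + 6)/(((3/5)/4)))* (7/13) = -27551255/187278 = -147.11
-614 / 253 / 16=-307 / 2024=-0.15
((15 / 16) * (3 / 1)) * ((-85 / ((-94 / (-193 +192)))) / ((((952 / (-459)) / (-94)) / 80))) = -516375 / 56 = -9220.98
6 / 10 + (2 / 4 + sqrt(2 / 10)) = sqrt(5) / 5 + 11 / 10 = 1.55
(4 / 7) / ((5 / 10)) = 8 / 7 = 1.14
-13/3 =-4.33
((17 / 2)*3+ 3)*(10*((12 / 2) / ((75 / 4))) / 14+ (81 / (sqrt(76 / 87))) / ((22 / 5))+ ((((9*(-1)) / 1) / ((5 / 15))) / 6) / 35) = 57 / 20+ 1215*sqrt(1653) / 88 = 564.20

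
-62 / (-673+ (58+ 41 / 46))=2852 / 28249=0.10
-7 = -7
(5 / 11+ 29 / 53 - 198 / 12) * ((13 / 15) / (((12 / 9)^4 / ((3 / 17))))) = -1119339 / 1492480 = -0.75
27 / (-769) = -27 / 769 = -0.04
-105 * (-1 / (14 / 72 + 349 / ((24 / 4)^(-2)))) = 3780 / 452311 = 0.01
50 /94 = 25 /47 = 0.53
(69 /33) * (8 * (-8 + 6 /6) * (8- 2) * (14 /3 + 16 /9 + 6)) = -288512 /33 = -8742.79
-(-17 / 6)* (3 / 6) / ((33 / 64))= 272 / 99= 2.75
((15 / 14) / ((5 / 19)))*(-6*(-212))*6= 217512 / 7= 31073.14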